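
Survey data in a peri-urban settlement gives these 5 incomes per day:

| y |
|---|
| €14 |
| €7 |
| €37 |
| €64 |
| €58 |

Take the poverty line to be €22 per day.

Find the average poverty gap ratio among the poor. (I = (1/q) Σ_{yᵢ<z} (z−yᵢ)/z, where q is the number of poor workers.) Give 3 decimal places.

Below the line: €7, €14 (q = 2 of N = 5).
Relative gaps: 0.6818, 0.3636; sum = 1.045455.
The income-gap ratio divides by q (the poor only): 1.045455 / 2 = 0.523.

0.523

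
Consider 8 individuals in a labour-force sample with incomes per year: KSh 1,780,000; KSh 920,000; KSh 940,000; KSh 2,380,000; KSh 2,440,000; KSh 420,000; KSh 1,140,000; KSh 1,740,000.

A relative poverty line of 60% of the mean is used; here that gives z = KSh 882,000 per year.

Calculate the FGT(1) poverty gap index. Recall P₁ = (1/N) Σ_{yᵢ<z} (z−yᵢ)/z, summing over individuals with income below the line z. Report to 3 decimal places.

Incomes under z: KSh 420,000 (q = 1 of N = 8).
Normalized shortfalls: (882000−420000)/882000 = 0.5238.
Σ = 0.523810. Dividing by the full population N = 8 gives P₁ = 0.065.

0.065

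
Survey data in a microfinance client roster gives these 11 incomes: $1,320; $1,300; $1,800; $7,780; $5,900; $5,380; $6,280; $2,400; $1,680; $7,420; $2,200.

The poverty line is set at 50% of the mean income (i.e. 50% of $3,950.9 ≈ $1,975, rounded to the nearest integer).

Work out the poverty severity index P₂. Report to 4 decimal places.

Below the line: $1,300, $1,320, $1,680, $1,800 (q = 4 of N = 11).
Normalized shortfalls: (1975−1300)/1975 = 0.3418; (1975−1320)/1975 = 0.3316; (1975−1680)/1975 = 0.1494; (1975−1800)/1975 = 0.0886.
Squared: 0.1168; 0.1100; 0.0223; 0.0079.
Sum = 0.256959; P₂ = 0.256959 / 11 = 0.0234.

0.0234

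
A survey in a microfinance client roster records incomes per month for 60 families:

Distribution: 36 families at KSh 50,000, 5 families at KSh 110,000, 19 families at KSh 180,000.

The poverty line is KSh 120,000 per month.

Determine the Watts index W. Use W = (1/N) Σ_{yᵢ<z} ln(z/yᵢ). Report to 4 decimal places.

0.5325

Incomes under z: 36×KSh 50,000, 5×KSh 110,000 (q = 41 of N = 60).
ln(z/y) terms: ln(120000/50000) = 0.8755 (×36); ln(120000/110000) = 0.0870 (×5).
W = 31.951931 / 60 = 0.5325.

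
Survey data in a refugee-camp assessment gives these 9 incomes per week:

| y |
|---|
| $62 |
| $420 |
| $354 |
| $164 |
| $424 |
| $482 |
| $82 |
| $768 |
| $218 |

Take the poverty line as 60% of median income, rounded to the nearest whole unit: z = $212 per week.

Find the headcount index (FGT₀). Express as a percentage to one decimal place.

33.3%

3 of the 9 respondents have income below $212.
H = 3/9 = 33.3%.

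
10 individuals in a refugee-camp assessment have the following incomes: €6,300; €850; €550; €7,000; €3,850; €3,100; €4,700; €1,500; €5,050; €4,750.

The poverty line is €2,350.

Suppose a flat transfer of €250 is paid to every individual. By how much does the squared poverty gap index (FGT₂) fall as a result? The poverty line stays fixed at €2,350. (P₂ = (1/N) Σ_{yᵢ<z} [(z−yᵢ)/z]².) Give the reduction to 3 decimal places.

0.034

Before: below the line — €550, €850, €1,500; squared poverty gap index (FGT₂) = 0.11249.
After the €250 transfer: below the line — €800, €1,100, €1,750; squared poverty gap index (FGT₂) = 0.07832.
Reduction = 0.11249 − 0.07832 = 0.034.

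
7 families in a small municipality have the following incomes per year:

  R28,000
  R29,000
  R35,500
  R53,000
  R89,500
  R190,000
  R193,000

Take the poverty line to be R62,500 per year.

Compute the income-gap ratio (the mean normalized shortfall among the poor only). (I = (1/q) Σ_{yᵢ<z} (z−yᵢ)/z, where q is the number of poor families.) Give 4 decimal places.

Below z: R28,000, R29,000, R35,500, R53,000 (q = 4 of N = 7).
Relative gaps: 0.5520, 0.5360, 0.4320, 0.1520; sum = 1.672000.
The income-gap ratio divides by q (the poor only): 1.672000 / 4 = 0.4180.

0.4180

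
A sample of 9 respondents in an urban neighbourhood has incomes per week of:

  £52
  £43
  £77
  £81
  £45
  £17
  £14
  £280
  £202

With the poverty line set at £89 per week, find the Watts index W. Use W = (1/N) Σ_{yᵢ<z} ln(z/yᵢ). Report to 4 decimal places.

Incomes under z: £14, £17, £43, £45, £52, £77, £81 (q = 7 of N = 9).
Log gaps: ln(89/14) = 1.8496; ln(89/17) = 1.6554; ln(89/43) = 0.7274; ln(89/45) = 0.6820; ln(89/52) = 0.5374; ln(89/77) = 0.1448; ln(89/81) = 0.0942.
W = 5.690823 / 9 = 0.6323.

0.6323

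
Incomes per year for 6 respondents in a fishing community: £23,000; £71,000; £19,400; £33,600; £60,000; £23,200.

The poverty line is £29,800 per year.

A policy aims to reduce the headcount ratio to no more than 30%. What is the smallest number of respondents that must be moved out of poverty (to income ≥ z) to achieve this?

Currently q = 3 of N = 6 are below the line (H = 0.500).
A headcount ratio of at most 30% allows at most ⌊0.30 × 6⌋ = 1 poor respondents.
So at least 3 − 1 = 2 must be lifted.

2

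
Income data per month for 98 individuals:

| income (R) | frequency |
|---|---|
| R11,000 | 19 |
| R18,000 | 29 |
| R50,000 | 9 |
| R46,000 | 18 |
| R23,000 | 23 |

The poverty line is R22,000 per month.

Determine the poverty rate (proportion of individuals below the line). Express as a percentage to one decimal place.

48 of the 98 individuals have income below R22,000.
H = 48/98 = 49.0%.

49.0%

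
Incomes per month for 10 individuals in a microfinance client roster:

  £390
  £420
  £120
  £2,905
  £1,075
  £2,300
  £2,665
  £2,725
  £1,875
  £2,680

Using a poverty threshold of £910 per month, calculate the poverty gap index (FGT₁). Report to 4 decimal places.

0.1978

Below the line: £120, £390, £420 (q = 3 of N = 10).
Shortfall ratios: (910−120)/910 = 0.8681; (910−390)/910 = 0.5714; (910−420)/910 = 0.5385.
Sum of shortfalls = 1.978022; P₁ averages over all N: 1.978022 / 10 = 0.1978.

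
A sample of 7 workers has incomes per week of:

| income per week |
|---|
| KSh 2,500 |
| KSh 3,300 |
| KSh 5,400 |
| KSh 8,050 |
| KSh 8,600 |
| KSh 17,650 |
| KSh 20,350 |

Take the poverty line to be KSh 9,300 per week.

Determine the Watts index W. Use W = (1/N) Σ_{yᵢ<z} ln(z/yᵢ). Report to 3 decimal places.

0.445

Below z: KSh 2,500, KSh 3,300, KSh 5,400, KSh 8,050, KSh 8,600 (q = 5 of N = 7).
Log shortfalls: ln(9300/2500) = 1.3137; ln(9300/3300) = 1.0361; ln(9300/5400) = 0.5436; ln(9300/8050) = 0.1443; ln(9300/8600) = 0.0783.
W = 3.116026 / 7 = 0.445.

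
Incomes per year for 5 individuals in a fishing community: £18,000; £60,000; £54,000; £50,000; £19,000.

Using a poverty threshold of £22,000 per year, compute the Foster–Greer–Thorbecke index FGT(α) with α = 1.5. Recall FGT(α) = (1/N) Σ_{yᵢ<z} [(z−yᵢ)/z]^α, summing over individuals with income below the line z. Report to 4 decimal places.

0.0256

Below the line: £18,000, £19,000 (q = 2 of N = 5).
Shortfall ratios: (22000−18000)/22000 = 0.1818; (22000−19000)/22000 = 0.1364.
Raised to α = 1.5: 0.07753; 0.05036.
Sum = 0.127883; FGT(1.5) = 0.127883 / 5 = 0.0256.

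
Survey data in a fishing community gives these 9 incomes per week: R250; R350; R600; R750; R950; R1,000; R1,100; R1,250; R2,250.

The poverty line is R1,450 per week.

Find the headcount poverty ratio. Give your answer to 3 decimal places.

0.889

8 of the 9 individuals have income below R1,450.
H = 8/9 = 0.889.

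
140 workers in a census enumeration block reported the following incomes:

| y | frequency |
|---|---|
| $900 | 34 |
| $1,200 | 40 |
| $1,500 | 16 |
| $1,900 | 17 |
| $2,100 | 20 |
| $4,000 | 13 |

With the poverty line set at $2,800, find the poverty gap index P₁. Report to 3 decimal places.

Below z: 34×$900, 40×$1,200, 16×$1,500, 17×$1,900, 20×$2,100 (q = 127 of N = 140).
Relative gaps: (2800−900)/2800 = 0.6786 (×34); (2800−1200)/2800 = 0.5714 (×40); (2800−1500)/2800 = 0.4643 (×16); (2800−1900)/2800 = 0.3214 (×17); (2800−2100)/2800 = 0.2500 (×20).
Sum of shortfalls = 63.821429; P₁ averages over all N: 63.821429 / 140 = 0.456.

0.456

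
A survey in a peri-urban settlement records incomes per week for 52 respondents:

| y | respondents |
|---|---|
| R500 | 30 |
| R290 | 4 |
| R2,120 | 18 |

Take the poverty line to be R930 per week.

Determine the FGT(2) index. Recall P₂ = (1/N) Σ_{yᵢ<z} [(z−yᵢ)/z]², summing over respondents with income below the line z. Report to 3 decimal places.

0.160

Incomes under z: 4×R290, 30×R500 (q = 34 of N = 52).
Shortfall ratios: (930−290)/930 = 0.6882 (×4); (930−500)/930 = 0.4624 (×30).
Squared: 0.4736 (×4); 0.2138 (×30).
Sum = 8.307781; P₂ = 8.307781 / 52 = 0.160.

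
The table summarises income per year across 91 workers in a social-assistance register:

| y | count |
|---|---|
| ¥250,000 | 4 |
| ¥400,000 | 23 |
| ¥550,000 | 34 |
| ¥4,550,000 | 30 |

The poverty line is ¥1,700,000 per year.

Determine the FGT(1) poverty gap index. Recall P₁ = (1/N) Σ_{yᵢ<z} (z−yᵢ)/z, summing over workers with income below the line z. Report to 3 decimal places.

Below the line: 4×¥250,000, 23×¥400,000, 34×¥550,000 (q = 61 of N = 91).
Relative gaps: (1700000−250000)/1700000 = 0.8529 (×4); (1700000−400000)/1700000 = 0.7647 (×23); (1700000−550000)/1700000 = 0.6765 (×34).
Sum of shortfalls = 44.000000; P₁ averages over all N: 44.000000 / 91 = 0.484.

0.484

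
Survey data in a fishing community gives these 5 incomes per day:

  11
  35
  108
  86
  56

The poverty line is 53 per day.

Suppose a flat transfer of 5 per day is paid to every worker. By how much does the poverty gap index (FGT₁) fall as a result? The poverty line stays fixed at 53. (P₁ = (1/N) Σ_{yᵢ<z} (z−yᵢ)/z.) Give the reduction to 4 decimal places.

Before: below the line — 11, 35; poverty gap index (FGT₁) = 0.226415.
After the 5 transfer: below the line — 16, 40; poverty gap index (FGT₁) = 0.188679.
Reduction = 0.226415 − 0.188679 = 0.0377.

0.0377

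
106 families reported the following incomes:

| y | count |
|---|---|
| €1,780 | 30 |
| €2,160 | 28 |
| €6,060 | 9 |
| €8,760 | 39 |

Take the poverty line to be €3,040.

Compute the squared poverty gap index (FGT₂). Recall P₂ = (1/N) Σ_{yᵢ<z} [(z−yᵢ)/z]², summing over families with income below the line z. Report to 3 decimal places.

Incomes under z: 30×€1,780, 28×€2,160 (q = 58 of N = 106).
Shortfall ratios: (3040−1780)/3040 = 0.4145 (×30); (3040−2160)/3040 = 0.2895 (×28).
Squared: 0.1718 (×30); 0.0838 (×28).
Sum = 7.499913; P₂ = 7.499913 / 106 = 0.071.

0.071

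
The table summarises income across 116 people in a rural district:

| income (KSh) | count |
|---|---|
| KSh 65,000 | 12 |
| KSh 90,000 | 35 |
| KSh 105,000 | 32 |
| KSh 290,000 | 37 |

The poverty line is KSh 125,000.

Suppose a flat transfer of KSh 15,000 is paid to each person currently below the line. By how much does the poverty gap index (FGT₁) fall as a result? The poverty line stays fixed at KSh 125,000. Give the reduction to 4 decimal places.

0.0817

Before: below the line — 12×KSh 65,000, 35×KSh 90,000, 32×KSh 105,000; poverty gap index (FGT₁) = 0.178276.
After the KSh 15,000 transfer: below the line — 12×KSh 80,000, 35×KSh 105,000, 32×KSh 120,000; poverty gap index (FGT₁) = 0.096552.
Reduction = 0.178276 − 0.096552 = 0.0817.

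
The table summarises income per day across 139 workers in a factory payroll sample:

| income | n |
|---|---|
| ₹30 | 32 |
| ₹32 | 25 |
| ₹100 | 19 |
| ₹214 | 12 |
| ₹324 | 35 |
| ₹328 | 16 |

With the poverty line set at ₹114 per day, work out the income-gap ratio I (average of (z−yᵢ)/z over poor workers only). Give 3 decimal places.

0.578

Below the line: 32×₹30, 25×₹32, 19×₹100 (q = 76 of N = 139).
Shortfall ratios (z−y)/z: 0.7368 (×32), 0.7193 (×25), 0.1228 (×19); sum = 43.894737.
The income-gap ratio divides by q (the poor only): 43.894737 / 76 = 0.578.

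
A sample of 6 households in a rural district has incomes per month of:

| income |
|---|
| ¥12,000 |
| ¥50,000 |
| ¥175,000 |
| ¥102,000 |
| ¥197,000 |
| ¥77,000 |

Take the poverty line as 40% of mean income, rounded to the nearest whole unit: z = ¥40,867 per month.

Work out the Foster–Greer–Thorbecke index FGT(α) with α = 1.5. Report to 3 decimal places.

Below the line: ¥12,000 (q = 1 of N = 6).
Gap ratios (z−y)/z: (40867−12000)/40867 = 0.7064.
Raised to α = 1.5: 0.59367.
Sum = 0.593668; FGT(1.5) = 0.593668 / 6 = 0.099.

0.099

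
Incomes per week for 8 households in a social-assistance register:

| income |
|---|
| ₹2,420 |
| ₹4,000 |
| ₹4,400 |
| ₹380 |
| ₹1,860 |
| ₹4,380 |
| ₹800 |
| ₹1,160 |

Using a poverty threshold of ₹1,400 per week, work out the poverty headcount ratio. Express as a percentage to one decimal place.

37.5%

3 of the 8 households have income below ₹1,400.
H = 3/8 = 37.5%.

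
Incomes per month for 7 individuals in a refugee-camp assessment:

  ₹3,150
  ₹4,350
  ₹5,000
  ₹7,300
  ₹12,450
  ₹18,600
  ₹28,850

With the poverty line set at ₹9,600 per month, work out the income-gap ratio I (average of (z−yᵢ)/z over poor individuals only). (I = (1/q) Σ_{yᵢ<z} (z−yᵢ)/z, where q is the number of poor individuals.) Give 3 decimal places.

0.484

Incomes under z: ₹3,150, ₹4,350, ₹5,000, ₹7,300 (q = 4 of N = 7).
Shortfall ratios (z−y)/z: 0.6719, 0.5469, 0.4792, 0.2396; sum = 1.937500.
I averages over the q = 4 poor units only: 1.937500 / 4 = 0.484.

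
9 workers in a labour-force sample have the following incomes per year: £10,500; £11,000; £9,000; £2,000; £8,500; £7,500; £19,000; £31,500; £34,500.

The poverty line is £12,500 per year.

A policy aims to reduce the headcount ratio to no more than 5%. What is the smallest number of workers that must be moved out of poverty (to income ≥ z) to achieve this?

6 of the 9 workers are poor, so H = 6/9 = 0.667.
A headcount ratio of at most 5% allows at most ⌊0.05 × 9⌋ = 0 poor workers.
So at least 6 − 0 = 6 must be lifted.

6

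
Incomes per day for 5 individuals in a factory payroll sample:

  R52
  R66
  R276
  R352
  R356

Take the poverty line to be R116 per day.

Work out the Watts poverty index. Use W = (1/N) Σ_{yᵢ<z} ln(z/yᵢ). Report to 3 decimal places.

Below the line: R52, R66 (q = 2 of N = 5).
Log shortfalls: ln(116/52) = 0.8023; ln(116/66) = 0.5639.
W = 1.366282 / 5 = 0.273.

0.273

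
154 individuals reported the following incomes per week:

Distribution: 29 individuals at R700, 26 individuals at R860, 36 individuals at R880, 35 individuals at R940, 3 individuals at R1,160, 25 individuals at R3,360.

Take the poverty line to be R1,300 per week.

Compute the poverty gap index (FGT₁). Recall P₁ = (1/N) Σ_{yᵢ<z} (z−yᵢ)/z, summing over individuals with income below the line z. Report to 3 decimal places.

Incomes under z: 29×R700, 26×R860, 36×R880, 35×R940, 3×R1,160 (q = 129 of N = 154).
Shortfall ratios: (1300−700)/1300 = 0.4615 (×29); (1300−860)/1300 = 0.3385 (×26); (1300−880)/1300 = 0.3231 (×36); (1300−940)/1300 = 0.2769 (×35); (1300−1160)/1300 = 0.1077 (×3).
Sum of shortfalls = 43.830769; P₁ averages over all N: 43.830769 / 154 = 0.285.

0.285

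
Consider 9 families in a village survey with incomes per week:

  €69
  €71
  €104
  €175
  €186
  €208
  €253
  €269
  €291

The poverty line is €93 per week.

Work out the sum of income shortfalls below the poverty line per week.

€46

Poor units: €69, €71 (q = 2 of N = 9).
Individual gaps: 93−69 = 24; 93−71 = 22.
Aggregate gap = €46.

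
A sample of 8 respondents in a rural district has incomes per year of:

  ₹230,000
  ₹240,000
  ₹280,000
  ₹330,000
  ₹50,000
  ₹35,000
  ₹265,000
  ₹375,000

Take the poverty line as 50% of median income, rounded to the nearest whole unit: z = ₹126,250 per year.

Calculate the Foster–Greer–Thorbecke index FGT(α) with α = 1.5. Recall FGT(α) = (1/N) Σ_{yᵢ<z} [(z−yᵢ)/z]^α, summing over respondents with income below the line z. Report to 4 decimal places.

0.1355

Below z: ₹35,000, ₹50,000 (q = 2 of N = 8).
Relative gaps: (126250−35000)/126250 = 0.7228; (126250−50000)/126250 = 0.6040.
Raised to α = 1.5: 0.61447; 0.46937.
Sum = 1.083839; FGT(1.5) = 1.083839 / 8 = 0.1355.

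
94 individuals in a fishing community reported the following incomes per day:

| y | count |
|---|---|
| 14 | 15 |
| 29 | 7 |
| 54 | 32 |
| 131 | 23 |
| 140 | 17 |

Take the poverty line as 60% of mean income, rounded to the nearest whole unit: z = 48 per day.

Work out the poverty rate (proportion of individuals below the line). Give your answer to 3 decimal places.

0.234

22 of the 94 individuals have income below 48.
H = 22/94 = 0.234.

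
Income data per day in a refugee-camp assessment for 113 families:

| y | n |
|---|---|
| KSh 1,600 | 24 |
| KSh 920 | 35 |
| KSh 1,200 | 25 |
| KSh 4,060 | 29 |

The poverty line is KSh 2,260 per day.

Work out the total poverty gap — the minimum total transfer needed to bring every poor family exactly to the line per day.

KSh 89,240

Incomes under z: 35×KSh 920, 25×KSh 1,200, 24×KSh 1,600 (q = 84 of N = 113).
Individual gaps: 35×(2260−920) = 46900; 25×(2260−1200) = 26500; 24×(2260−1600) = 15840.
Aggregate gap = KSh 89,240.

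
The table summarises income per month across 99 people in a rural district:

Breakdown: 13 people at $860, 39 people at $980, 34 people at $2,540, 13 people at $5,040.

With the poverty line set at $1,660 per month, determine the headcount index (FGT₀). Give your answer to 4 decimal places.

52 of the 99 people have income below $1,660.
H = 52/99 = 0.5253.

0.5253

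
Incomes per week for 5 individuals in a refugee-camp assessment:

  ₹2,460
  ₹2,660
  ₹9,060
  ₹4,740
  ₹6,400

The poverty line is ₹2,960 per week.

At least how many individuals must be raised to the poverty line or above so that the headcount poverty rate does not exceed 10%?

Currently q = 2 of N = 5 are below the line (H = 0.400).
A headcount ratio of at most 10% allows at most ⌊0.10 × 5⌋ = 0 poor individuals.
So at least 2 − 0 = 2 must be lifted.

2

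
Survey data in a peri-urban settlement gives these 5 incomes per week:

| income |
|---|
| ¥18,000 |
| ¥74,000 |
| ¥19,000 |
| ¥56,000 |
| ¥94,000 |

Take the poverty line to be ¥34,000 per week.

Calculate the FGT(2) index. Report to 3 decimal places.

Below the line: ¥18,000, ¥19,000 (q = 2 of N = 5).
Gap ratios (z−y)/z: (34000−18000)/34000 = 0.4706; (34000−19000)/34000 = 0.4412.
Squared: 0.2215; 0.1946.
Sum = 0.416090; P₂ = 0.416090 / 5 = 0.083.

0.083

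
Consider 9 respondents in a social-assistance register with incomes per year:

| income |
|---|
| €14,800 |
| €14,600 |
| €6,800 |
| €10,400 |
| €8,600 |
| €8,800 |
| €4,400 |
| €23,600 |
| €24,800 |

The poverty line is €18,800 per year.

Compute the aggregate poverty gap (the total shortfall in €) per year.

Below the line: €4,400, €6,800, €8,600, €8,800, €10,400, €14,600, €14,800 (q = 7 of N = 9).
Individual gaps: 18800−4400 = 14400; 18800−6800 = 12000; 18800−8600 = 10200; 18800−8800 = 10000; 18800−10400 = 8400; 18800−14600 = 4200; 18800−14800 = 4000.
Aggregate gap = €63,200.

€63,200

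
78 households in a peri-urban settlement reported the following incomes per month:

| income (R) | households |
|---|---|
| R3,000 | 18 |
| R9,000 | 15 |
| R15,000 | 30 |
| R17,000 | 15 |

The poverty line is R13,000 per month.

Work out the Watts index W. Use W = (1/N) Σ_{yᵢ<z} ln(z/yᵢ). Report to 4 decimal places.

0.4091

Below the line: 18×R3,000, 15×R9,000 (q = 33 of N = 78).
Log gaps: ln(13000/3000) = 1.4663 (×18); ln(13000/9000) = 0.3677 (×15).
W = 31.909939 / 78 = 0.4091.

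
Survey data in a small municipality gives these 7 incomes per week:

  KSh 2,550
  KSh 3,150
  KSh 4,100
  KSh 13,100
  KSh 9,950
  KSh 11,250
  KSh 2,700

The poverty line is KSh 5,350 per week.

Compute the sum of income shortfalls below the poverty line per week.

Poor units: KSh 2,550, KSh 2,700, KSh 3,150, KSh 4,100 (q = 4 of N = 7).
Individual gaps: 5350−2550 = 2800; 5350−2700 = 2650; 5350−3150 = 2200; 5350−4100 = 1250.
Aggregate gap = KSh 8,900.

KSh 8,900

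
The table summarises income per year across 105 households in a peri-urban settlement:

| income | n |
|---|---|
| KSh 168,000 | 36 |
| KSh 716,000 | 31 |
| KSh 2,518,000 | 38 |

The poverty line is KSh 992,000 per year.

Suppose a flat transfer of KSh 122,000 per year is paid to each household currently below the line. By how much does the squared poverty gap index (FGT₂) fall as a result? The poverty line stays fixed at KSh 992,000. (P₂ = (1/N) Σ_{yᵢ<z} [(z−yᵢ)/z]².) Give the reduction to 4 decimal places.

0.0806

Before: below the line — 36×KSh 168,000, 31×KSh 716,000; squared poverty gap index (FGT₂) = 0.259416.
After the KSh 122,000 transfer: below the line — 36×KSh 290,000, 31×KSh 838,000; squared poverty gap index (FGT₂) = 0.178813.
Reduction = 0.259416 − 0.178813 = 0.0806.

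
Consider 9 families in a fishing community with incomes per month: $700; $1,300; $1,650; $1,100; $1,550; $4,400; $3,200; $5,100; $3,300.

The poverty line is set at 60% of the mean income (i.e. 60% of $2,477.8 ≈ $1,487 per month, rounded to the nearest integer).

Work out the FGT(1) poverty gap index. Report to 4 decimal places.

Poor units: $700, $1,100, $1,300 (q = 3 of N = 9).
Shortfall ratios: (1487−700)/1487 = 0.5293; (1487−1100)/1487 = 0.2603; (1487−1300)/1487 = 0.1258.
Sum of shortfalls = 0.915266; P₁ averages over all N: 0.915266 / 9 = 0.1017.

0.1017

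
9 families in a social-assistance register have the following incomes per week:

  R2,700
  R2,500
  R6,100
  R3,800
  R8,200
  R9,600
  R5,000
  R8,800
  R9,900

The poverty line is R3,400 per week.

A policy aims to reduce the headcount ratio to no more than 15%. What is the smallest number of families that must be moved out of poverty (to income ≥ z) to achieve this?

1

Currently q = 2 of N = 9 are below the line (H = 0.222).
A headcount ratio of at most 15% allows at most ⌊0.15 × 9⌋ = 1 poor families.
So at least 2 − 1 = 1 must be lifted.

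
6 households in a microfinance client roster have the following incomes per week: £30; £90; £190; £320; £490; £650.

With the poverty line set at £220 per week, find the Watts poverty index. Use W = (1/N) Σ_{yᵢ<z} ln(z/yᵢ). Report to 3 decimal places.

0.505

Below the line: £30, £90, £190 (q = 3 of N = 6).
ln(z/y) terms: ln(220/30) = 1.9924; ln(220/90) = 0.8938; ln(220/190) = 0.1466.
W = 3.032852 / 6 = 0.505.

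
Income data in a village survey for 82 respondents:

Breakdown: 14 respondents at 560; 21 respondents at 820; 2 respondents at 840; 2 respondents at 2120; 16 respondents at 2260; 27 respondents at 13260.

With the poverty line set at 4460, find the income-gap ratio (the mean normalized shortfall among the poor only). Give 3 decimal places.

Poor units: 14×560, 21×820, 2×840, 2×2120, 16×2260 (q = 55 of N = 82).
Shortfall ratios (z−y)/z: 0.8744 (×14), 0.8161 (×21), 0.8117 (×2), 0.5247 (×2), 0.4933 (×16); sum = 39.946188.
I averages over the q = 55 poor units only: 39.946188 / 55 = 0.726.

0.726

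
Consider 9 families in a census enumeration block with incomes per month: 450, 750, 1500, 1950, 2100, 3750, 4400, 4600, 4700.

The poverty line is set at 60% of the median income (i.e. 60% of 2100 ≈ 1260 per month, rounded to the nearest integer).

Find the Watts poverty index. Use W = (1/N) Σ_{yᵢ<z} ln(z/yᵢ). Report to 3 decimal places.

0.172

Below the line: 450, 750 (q = 2 of N = 9).
Log gaps: ln(1260/450) = 1.0296; ln(1260/750) = 0.5188.
W = 1.548413 / 9 = 0.172.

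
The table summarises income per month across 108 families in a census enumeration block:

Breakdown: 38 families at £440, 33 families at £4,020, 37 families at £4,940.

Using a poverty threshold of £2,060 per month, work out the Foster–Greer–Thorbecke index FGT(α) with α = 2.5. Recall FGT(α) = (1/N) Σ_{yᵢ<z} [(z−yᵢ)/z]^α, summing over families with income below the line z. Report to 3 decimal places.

Incomes under z: 38×£440 (q = 38 of N = 108).
Gap ratios (z−y)/z: (2060−440)/2060 = 0.7864 (×38).
Raised to α = 2.5: 0.54843 (×38).
Sum = 20.840258; FGT(2.5) = 20.840258 / 108 = 0.193.

0.193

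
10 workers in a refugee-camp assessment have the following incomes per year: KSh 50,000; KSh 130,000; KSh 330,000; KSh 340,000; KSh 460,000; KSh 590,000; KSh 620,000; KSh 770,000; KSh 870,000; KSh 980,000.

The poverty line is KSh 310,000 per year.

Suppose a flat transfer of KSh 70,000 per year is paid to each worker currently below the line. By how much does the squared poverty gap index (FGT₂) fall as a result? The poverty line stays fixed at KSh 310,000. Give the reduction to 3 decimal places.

Before: below the line — KSh 50,000, KSh 130,000; squared poverty gap index (FGT₂) = 0.10406.
After the KSh 70,000 transfer: below the line — KSh 120,000, KSh 200,000; squared poverty gap index (FGT₂) = 0.05016.
Reduction = 0.10406 − 0.05016 = 0.054.

0.054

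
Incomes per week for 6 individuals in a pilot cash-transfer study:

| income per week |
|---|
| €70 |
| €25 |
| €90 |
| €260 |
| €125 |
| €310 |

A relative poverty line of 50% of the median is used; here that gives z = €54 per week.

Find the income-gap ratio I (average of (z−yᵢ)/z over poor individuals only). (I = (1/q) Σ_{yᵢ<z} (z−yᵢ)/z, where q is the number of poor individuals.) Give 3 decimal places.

Poor units: €25 (q = 1 of N = 6).
Shortfall ratios (z−y)/z: 0.5370; sum = 0.537037.
I averages over the q = 1 poor units only: 0.537037 / 1 = 0.537.

0.537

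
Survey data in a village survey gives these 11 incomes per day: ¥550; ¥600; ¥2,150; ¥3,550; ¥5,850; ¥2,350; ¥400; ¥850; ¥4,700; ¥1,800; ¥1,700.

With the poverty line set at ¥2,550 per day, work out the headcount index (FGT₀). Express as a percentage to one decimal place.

72.7%

8 of the 11 families have income below ¥2,550.
H = 8/11 = 72.7%.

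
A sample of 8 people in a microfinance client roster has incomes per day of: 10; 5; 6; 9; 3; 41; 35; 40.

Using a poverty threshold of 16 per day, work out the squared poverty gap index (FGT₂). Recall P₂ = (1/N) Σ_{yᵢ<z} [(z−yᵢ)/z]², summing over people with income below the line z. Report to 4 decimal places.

Incomes under z: 3, 5, 6, 9, 10 (q = 5 of N = 8).
Shortfall ratios: (16−3)/16 = 0.8125; (16−5)/16 = 0.6875; (16−6)/16 = 0.6250; (16−9)/16 = 0.4375; (16−10)/16 = 0.3750.
Squared: 0.6602; 0.4727; 0.3906; 0.1914; 0.1406.
Sum = 1.855469; P₂ = 1.855469 / 8 = 0.2319.

0.2319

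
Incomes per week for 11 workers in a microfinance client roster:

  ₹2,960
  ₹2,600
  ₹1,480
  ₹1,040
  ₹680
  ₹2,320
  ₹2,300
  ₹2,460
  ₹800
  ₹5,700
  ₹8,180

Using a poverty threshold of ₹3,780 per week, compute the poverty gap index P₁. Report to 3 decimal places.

0.418

Below the line: ₹680, ₹800, ₹1,040, ₹1,480, ₹2,300, ₹2,320, ₹2,460, ₹2,600, ₹2,960 (q = 9 of N = 11).
Relative gaps: (3780−680)/3780 = 0.8201; (3780−800)/3780 = 0.7884; (3780−1040)/3780 = 0.7249; (3780−1480)/3780 = 0.6085; (3780−2300)/3780 = 0.3915; (3780−2320)/3780 = 0.3862; (3780−2460)/3780 = 0.3492; (3780−2600)/3780 = 0.3122; (3780−2960)/3780 = 0.2169.
Sum of shortfalls = 4.597884; P₁ averages over all N: 4.597884 / 11 = 0.418.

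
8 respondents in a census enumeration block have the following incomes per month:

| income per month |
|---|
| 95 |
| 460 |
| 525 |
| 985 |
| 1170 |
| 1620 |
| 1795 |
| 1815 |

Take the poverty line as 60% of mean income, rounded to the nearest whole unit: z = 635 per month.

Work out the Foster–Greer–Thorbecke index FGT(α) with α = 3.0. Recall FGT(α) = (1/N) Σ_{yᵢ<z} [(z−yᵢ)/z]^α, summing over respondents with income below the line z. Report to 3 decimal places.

Incomes under z: 95, 460, 525 (q = 3 of N = 8).
Shortfall ratios: (635−95)/635 = 0.8504; (635−460)/635 = 0.2756; (635−525)/635 = 0.1732.
Raised to α = 3.0: 0.61498; 0.02093; 0.00520.
Sum = 0.641108; FGT(3.0) = 0.641108 / 8 = 0.080.

0.080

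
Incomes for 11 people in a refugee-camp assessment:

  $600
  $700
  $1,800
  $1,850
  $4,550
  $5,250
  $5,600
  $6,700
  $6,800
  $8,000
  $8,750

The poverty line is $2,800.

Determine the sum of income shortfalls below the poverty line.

$6,250

Below the line: $600, $700, $1,800, $1,850 (q = 4 of N = 11).
Individual gaps: 2800−600 = 2200; 2800−700 = 2100; 2800−1800 = 1000; 2800−1850 = 950.
Aggregate gap = $6,250.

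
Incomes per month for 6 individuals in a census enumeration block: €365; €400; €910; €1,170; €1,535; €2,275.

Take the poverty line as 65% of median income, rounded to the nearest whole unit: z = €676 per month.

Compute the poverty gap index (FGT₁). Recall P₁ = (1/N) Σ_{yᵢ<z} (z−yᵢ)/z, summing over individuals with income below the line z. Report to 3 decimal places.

Poor units: €365, €400 (q = 2 of N = 6).
Relative gaps: (676−365)/676 = 0.4601; (676−400)/676 = 0.4083.
Σ = 0.868343. Dividing by the full population N = 6 gives P₁ = 0.145.

0.145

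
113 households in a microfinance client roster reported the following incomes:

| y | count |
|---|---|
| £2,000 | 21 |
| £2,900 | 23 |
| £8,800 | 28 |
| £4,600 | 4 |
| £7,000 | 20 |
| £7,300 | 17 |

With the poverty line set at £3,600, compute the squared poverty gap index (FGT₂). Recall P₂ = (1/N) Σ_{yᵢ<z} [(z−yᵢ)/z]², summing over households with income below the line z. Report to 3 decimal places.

0.044

Poor units: 21×£2,000, 23×£2,900 (q = 44 of N = 113).
Normalized shortfalls: (3600−2000)/3600 = 0.4444 (×21); (3600−2900)/3600 = 0.1944 (×23).
Squared: 0.1975 (×21); 0.0378 (×23).
Sum = 5.017747; P₂ = 5.017747 / 113 = 0.044.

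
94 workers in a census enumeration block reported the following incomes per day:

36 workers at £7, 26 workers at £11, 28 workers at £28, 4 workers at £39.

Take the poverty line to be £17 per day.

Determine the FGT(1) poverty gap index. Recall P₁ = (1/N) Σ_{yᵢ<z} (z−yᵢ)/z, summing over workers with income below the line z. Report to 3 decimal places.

0.323

Poor units: 36×£7, 26×£11 (q = 62 of N = 94).
Gap ratios (z−y)/z: (17−7)/17 = 0.5882 (×36); (17−11)/17 = 0.3529 (×26).
Sum of shortfalls = 30.352941; P₁ averages over all N: 30.352941 / 94 = 0.323.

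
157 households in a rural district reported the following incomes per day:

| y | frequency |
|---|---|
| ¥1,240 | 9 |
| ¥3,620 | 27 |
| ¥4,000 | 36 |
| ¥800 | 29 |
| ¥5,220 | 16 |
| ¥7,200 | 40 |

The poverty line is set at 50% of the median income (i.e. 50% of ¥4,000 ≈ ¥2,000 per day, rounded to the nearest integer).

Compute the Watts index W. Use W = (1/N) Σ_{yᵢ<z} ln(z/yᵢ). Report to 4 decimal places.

0.1967

Below the line: 29×¥800, 9×¥1,240 (q = 38 of N = 157).
ln(z/y) terms: ln(2000/800) = 0.9163 (×29); ln(2000/1240) = 0.4780 (×9).
W = 30.874753 / 157 = 0.1967.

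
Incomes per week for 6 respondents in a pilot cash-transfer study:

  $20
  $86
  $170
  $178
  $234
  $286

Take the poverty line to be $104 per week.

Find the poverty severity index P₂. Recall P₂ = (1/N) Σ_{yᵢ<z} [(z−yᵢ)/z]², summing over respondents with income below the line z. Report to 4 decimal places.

0.1137

Below z: $20, $86 (q = 2 of N = 6).
Gap ratios (z−y)/z: (104−20)/104 = 0.8077; (104−86)/104 = 0.1731.
Squared: 0.6524; 0.0300.
Sum = 0.682322; P₂ = 0.682322 / 6 = 0.1137.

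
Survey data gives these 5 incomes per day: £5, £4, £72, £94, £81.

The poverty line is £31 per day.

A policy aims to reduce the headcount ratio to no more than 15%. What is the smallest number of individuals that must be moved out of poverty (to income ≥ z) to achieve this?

2

Currently q = 2 of N = 5 are below the line (H = 0.400).
A headcount ratio of at most 15% allows at most ⌊0.15 × 5⌋ = 0 poor individuals.
So at least 2 − 0 = 2 must be lifted.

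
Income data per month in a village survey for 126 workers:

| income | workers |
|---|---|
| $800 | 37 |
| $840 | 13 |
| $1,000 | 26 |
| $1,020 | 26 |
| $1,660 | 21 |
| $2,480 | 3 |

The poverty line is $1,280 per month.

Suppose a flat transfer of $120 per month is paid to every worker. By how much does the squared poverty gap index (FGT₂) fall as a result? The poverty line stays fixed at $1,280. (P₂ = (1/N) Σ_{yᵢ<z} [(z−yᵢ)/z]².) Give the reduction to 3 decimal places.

Before: below the line — 37×$800, 13×$840, 26×$1,000, 26×$1,020; squared poverty gap index (FGT₂) = 0.07187.
After the $120 transfer: below the line — 37×$920, 13×$960, 26×$1,120, 26×$1,140; squared poverty gap index (FGT₂) = 0.03537.
Reduction = 0.07187 − 0.03537 = 0.037.

0.037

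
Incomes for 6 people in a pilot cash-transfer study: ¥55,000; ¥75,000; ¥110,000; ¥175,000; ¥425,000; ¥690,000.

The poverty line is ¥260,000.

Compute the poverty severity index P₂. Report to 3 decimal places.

Incomes under z: ¥55,000, ¥75,000, ¥110,000, ¥175,000 (q = 4 of N = 6).
Relative gaps: (260000−55000)/260000 = 0.7885; (260000−75000)/260000 = 0.7115; (260000−110000)/260000 = 0.5769; (260000−175000)/260000 = 0.3269.
Squared: 0.6217; 0.5063; 0.3328; 0.1069.
Sum = 1.567678; P₂ = 1.567678 / 6 = 0.261.

0.261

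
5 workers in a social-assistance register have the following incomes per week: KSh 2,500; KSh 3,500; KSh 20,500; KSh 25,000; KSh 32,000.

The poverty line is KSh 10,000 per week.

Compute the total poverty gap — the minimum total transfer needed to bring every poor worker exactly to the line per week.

KSh 14,000

Incomes under z: KSh 2,500, KSh 3,500 (q = 2 of N = 5).
Individual gaps: 10000−2500 = 7500; 10000−3500 = 6500.
Aggregate gap = KSh 14,000.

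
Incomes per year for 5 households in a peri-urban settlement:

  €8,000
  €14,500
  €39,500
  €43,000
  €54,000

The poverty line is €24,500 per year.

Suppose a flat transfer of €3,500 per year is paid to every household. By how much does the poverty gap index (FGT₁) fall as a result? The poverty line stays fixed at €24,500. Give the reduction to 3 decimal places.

Before: below the line — €8,000, €14,500; poverty gap index (FGT₁) = 0.21633.
After the €3,500 transfer: below the line — €11,500, €18,000; poverty gap index (FGT₁) = 0.15918.
Reduction = 0.21633 − 0.15918 = 0.057.

0.057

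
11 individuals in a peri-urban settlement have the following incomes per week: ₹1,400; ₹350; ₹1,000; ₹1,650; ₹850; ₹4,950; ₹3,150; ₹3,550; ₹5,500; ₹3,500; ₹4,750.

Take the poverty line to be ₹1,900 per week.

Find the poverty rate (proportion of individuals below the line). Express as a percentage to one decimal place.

45.5%

5 of the 11 individuals have income below ₹1,900.
H = 5/11 = 45.5%.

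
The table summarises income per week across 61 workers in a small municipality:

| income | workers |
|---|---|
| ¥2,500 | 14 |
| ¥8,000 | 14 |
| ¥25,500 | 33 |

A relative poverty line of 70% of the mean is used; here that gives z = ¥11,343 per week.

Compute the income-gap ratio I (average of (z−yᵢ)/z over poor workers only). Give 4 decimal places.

Below z: 14×¥2,500, 14×¥8,000 (q = 28 of N = 61).
Relative gaps: 0.7796 (×14), 0.2947 (×14); sum = 15.040465.
I averages over the q = 28 poor units only: 15.040465 / 28 = 0.5372.

0.5372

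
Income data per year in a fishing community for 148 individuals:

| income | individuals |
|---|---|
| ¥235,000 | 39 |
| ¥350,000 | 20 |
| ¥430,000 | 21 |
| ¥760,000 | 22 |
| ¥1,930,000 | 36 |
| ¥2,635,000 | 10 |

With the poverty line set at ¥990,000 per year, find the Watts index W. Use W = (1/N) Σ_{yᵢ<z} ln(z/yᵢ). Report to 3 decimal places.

0.677

Incomes under z: 39×¥235,000, 20×¥350,000, 21×¥430,000, 22×¥760,000 (q = 102 of N = 148).
ln(z/y) terms: ln(990000/235000) = 1.4381 (×39); ln(990000/350000) = 1.0398 (×20); ln(990000/430000) = 0.8339 (×21); ln(990000/760000) = 0.2644 (×22).
W = 100.210911 / 148 = 0.677.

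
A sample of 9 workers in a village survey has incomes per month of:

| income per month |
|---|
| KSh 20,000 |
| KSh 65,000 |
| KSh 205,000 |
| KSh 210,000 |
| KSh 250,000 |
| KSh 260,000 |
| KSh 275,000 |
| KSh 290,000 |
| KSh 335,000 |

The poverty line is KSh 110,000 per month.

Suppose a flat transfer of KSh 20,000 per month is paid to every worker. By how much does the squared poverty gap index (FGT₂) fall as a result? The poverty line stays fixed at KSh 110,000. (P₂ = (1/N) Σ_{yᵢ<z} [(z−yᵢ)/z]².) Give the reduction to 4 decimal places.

Before: below the line — KSh 20,000, KSh 65,000; squared poverty gap index (FGT₂) = 0.092975.
After the KSh 20,000 transfer: below the line — KSh 40,000, KSh 85,000; squared poverty gap index (FGT₂) = 0.050735.
Reduction = 0.092975 − 0.050735 = 0.0422.

0.0422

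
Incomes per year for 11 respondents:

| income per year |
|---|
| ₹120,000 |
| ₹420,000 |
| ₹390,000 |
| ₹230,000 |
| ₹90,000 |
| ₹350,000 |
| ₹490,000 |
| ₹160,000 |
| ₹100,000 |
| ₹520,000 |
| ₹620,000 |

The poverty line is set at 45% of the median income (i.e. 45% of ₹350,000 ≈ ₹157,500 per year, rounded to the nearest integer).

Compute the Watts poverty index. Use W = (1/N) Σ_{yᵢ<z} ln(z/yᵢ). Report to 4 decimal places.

0.1169

Incomes under z: ₹90,000, ₹100,000, ₹120,000 (q = 3 of N = 11).
Log gaps: ln(157500/90000) = 0.5596; ln(157500/100000) = 0.4543; ln(157500/120000) = 0.2719.
W = 1.285805 / 11 = 0.1169.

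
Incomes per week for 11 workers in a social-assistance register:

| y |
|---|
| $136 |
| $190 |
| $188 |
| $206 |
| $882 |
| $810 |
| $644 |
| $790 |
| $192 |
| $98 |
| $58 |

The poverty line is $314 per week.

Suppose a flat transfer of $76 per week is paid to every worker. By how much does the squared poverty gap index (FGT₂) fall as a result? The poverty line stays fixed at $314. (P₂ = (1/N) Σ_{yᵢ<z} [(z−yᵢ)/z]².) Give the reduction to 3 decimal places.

0.121

Before: below the line — $58, $98, $136, $188, $190, $192, $206; squared poverty gap index (FGT₂) = 0.18595.
After the $76 transfer: below the line — $134, $174, $212, $264, $266, $268, $282; squared poverty gap index (FGT₂) = 0.06486.
Reduction = 0.18595 − 0.06486 = 0.121.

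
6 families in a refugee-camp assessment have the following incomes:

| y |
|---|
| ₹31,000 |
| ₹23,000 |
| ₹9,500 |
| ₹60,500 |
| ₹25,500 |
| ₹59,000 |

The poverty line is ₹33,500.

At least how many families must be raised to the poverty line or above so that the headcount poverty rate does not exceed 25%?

4 of the 6 families are poor, so H = 4/6 = 0.667.
A headcount ratio of at most 25% allows at most ⌊0.25 × 6⌋ = 1 poor families.
So at least 4 − 1 = 3 must be lifted.

3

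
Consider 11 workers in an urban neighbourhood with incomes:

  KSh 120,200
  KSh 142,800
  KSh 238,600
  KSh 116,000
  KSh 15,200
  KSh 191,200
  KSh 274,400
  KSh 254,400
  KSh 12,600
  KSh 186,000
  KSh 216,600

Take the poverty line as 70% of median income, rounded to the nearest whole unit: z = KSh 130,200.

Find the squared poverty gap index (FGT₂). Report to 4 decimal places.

Below z: KSh 12,600, KSh 15,200, KSh 116,000, KSh 120,200 (q = 4 of N = 11).
Gap ratios (z−y)/z: (130200−12600)/130200 = 0.9032; (130200−15200)/130200 = 0.8833; (130200−116000)/130200 = 0.1091; (130200−120200)/130200 = 0.0768.
Squared: 0.8158; 0.7801; 0.0119; 0.0059.
Sum = 1.613753; P₂ = 1.613753 / 11 = 0.1467.

0.1467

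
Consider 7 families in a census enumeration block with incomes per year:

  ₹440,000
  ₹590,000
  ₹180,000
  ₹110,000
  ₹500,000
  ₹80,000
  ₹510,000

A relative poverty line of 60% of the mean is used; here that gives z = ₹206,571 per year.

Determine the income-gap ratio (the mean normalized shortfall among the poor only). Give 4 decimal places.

Incomes under z: ₹80,000, ₹110,000, ₹180,000 (q = 3 of N = 7).
Relative gaps: 0.6127, 0.4675, 0.1286; sum = 1.208848.
I averages over the q = 3 poor units only: 1.208848 / 3 = 0.4029.

0.4029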